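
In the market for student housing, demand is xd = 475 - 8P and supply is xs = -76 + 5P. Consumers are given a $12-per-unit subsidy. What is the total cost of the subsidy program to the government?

Pre-subsidy: 475 - 8P = -76 + 5P gives P* = 551/13, x* = 1767/13.
With the rebate, buyers effectively pay Pb = Ps − 12, where Ps is the price sellers receive.
Demand in terms of Ps becomes xd = 475 − 8(Ps − 12) = 571 - 8Ps. Setting this equal to supply: 571 - 8Ps = -76 + 5Ps, so Ps = 647/13.
Buyers pay Pb = 647/13 − 12 = 491/13; x' = -76 + 5·(647/13) = 2247/13.
Government outlay = subsidy × quantity = 12 × 2247/13 = 26964/13.

Government cost = 26964/13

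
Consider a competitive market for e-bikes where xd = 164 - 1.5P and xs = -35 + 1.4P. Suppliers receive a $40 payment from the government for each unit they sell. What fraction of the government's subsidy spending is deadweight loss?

DWL / government spending = 60/373

Pre-subsidy: 164 - 1.5P = -35 + 1.4P gives P* = 1990/29, x* = 1771/29.
With the subsidy, sellers receive Ps = Pb + 40 for each unit, where Pb is the price buyers pay.
Supply in terms of Pb becomes xs = -35 + 1.4(Pb + 40) = 21 + 1.4Pb. Setting this equal to demand: 164 - 1.5Pb = 21 + 1.4Pb, so Pb = 1430/29.
Sellers receive Ps = 1430/29 + 40 = 2590/29; x' = 164 − 1.5·(1430/29) = 2611/29.
ΔCS = ½(1771/29 + 2611/29)(1990/29 − 1430/29) = 1226960/841; ΔPS = ½(1771/29 + 2611/29)(2590/29 − 1990/29) = 1314600/841.
Government spending = 40 × 2611/29 = 104440/29.
DWL = ½ × 40 × (2611/29 − 1771/29) = 16800/29; fraction = (16800/29) / (104440/29) = 60/373.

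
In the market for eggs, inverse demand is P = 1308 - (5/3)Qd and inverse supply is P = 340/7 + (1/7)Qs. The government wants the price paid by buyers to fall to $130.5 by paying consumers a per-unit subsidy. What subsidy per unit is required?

At a buyer price of 130.5, quantity demanded is 784.8 − 0.6·130.5 = 706.5.
Sellers supply 706.5 only when they receive Ps = 340/7 + (1/7)·706.5 = 149.5.
s = Ps − Pb = 149.5 − 130.5 = 19.

Required subsidy s = $19 per unit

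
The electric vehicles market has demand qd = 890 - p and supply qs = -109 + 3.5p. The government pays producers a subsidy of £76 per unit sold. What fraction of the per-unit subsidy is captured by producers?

Producer share = 2/9

Pre-subsidy: 890 - p = -109 + 3.5p gives p* = 222, q* = 668.
With the subsidy, sellers receive ps = pb + 76 for each unit, where pb is the price buyers pay.
Supply in terms of pb becomes qs = -109 + 3.5(pb + 76) = 157 + 3.5pb. Setting this equal to demand: 890 - pb = 157 + 3.5pb, so pb = 1466/9.
Sellers receive ps = 1466/9 + 76 = 2150/9; q' = 890 − 1·(1466/9) = 6544/9.
Buyers' price falls by p* − pb = 222 − 1466/9 = 532/9; sellers' price rises by ps − p* = 2150/9 − 222 = 152/9.
So producers capture (152/9)/76 = 2/9 of each unit of subsidy.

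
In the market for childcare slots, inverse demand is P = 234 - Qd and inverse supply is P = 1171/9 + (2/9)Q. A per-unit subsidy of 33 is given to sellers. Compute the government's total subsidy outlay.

Pre-subsidy: 234 - Q = 1171/9 + (2/9)Q gives Q* = 85 and P* = 149.
With the subsidy, sellers receive Ps = Pb + 33 for each unit, where Pb is the price buyers pay.
On the curves, Pb = 234 - Q and Ps = 1171/9 + (2/9)Q; the wedge Ps − Pb = 33 gives 1171/9 + (2/9)Q − (234 - Q) = 33, so Q' = 112.
Then Pb = 234 − 1·112 = 122 and Ps = 1171/9 + (2/9)·112 = 155.
Government outlay = subsidy × quantity = 33 × 112 = 3696.

Government cost = 3696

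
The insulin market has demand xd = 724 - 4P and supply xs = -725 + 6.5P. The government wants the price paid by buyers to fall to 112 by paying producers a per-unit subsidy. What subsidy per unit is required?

Required subsidy s = 42 per unit

At a buyer price of 112, quantity demanded is 724 − 4·112 = 276.
Sellers supply 276 only when they receive Ps with -725 + 6.5·Ps = 276, i.e. Ps = 154.
s = Ps − Pb = 154 − 112 = 42.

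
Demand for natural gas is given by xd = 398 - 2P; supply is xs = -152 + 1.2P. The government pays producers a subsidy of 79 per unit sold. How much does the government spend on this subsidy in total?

Pre-subsidy: 398 - 2P = -152 + 1.2P gives P* = 171.875, x* = 54.25.
With the subsidy, sellers receive Ps = Pb + 79 for each unit, where Pb is the price buyers pay.
Supply in terms of Pb becomes xs = -152 + 1.2(Pb + 79) = -57.2 + 1.2Pb. Setting this equal to demand: 398 - 2Pb = -57.2 + 1.2Pb, so Pb = 142.25.
Sellers receive Ps = 142.25 + 79 = 221.25; x' = 398 − 2·142.25 = 113.5.
Government outlay = subsidy × quantity = 79 × 113.5 = 8966.5.

Government cost = 8966.5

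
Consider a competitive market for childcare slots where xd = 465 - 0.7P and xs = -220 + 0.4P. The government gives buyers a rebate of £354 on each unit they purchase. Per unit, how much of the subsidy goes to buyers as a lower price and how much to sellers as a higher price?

Buyers gain 1416/11 per unit; sellers gain 2478/11 per unit

Pre-subsidy: 465 - 0.7P = -220 + 0.4P gives P* = 6850/11, x* = 320/11.
With the rebate, buyers effectively pay Pb = Ps − 354, where Ps is the price sellers receive.
Demand in terms of Ps becomes xd = 465 − 0.7(Ps − 354) = 712.8 - 0.7Ps. Setting this equal to supply: 712.8 - 0.7Ps = -220 + 0.4Ps, so Ps = 848.
Buyers pay Pb = 848 − 354 = 494; x' = -220 + 0.4·848 = 119.2.
Buyers' price falls by P* − Pb = 6850/11 − 494 = 1416/11; sellers' price rises by Ps − P* = 848 − 6850/11 = 2478/11.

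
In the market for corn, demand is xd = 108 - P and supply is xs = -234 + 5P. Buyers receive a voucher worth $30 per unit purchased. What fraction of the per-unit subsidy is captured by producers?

Pre-subsidy: 108 - P = -234 + 5P gives P* = 57, x* = 51.
With the rebate, buyers effectively pay Pb = Ps − 30, where Ps is the price sellers receive.
Demand in terms of Ps becomes xd = 108 − 1(Ps − 30) = 138 - Ps. Setting this equal to supply: 138 - Ps = -234 + 5Ps, so Ps = 62.
Buyers pay Pb = 62 − 30 = 32; x' = -234 + 5·62 = 76.
Buyers' price falls by P* − Pb = 57 − 32 = 25; sellers' price rises by Ps − P* = 62 − 57 = 5.
So producers capture 5/30 = 1/6 of each unit of subsidy.

Producer share = 1/6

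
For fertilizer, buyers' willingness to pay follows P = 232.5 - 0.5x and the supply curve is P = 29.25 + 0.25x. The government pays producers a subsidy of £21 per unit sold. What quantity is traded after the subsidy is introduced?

Pre-subsidy: 232.5 - 0.5x = 29.25 + 0.25x gives x* = 271 and P* = 97.
With the subsidy, sellers receive Ps = Pb + 21 for each unit, where Pb is the price buyers pay.
On the curves, Pb = 232.5 - 0.5x and Ps = 29.25 + 0.25x; the wedge Ps − Pb = 21 gives 29.25 + 0.25x − (232.5 - 0.5x) = 21, so x' = 299.
Then Pb = 232.5 − 0.5·299 = 83 and Ps = 29.25 + 0.25·299 = 104.

x' = 299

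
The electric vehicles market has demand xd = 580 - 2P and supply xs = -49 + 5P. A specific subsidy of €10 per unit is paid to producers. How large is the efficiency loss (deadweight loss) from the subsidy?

Deadweight loss = 500/7

Pre-subsidy: 580 - 2P = -49 + 5P gives P* = 629/7, x* = 2802/7.
With the subsidy, sellers receive Ps = Pb + 10 for each unit, where Pb is the price buyers pay.
Supply in terms of Pb becomes xs = -49 + 5(Pb + 10) = 1 + 5Pb. Setting this equal to demand: 580 - 2Pb = 1 + 5Pb, so Pb = 579/7.
Sellers receive Ps = 579/7 + 10 = 649/7; x' = 580 − 2·(579/7) = 2902/7.
The subsidy expands output by 2902/7 − 2802/7 = 100/7 past the efficient level; on those units the gap between marginal cost and willingness to pay runs from 0 up to 10.
DWL = ½ × 10 × 100/7 = 500/7.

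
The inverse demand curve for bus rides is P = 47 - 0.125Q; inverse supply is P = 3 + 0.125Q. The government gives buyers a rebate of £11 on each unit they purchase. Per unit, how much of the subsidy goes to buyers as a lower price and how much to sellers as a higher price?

Buyers gain £5.5 per unit; sellers gain £5.5 per unit

Pre-subsidy: 47 - 0.125Q = 3 + 0.125Q gives Q* = 176 and P* = 25.
With the rebate, buyers effectively pay Pb = Ps − 11, where Ps is the price sellers receive.
On the curves, Pb = 47 - 0.125Q and Ps = 3 + 0.125Q; the wedge Ps − Pb = 11 gives 3 + 0.125Q − (47 - 0.125Q) = 11, so Q' = 220.
Then Pb = 47 − 0.125·220 = 19.5 and Ps = 3 + 0.125·220 = 30.5.
Buyers' price falls by P* − Pb = 25 − 19.5 = 5.5; sellers' price rises by Ps − P* = 30.5 − 25 = 5.5.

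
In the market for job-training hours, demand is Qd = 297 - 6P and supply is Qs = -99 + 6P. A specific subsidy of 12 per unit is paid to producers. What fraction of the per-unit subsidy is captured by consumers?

Pre-subsidy: 297 - 6P = -99 + 6P gives P* = 33, Q* = 99.
With the subsidy, sellers receive Ps = Pb + 12 for each unit, where Pb is the price buyers pay.
Supply in terms of Pb becomes Qs = -99 + 6(Pb + 12) = -27 + 6Pb. Setting this equal to demand: 297 - 6Pb = -27 + 6Pb, so Pb = 27.
Sellers receive Ps = 27 + 12 = 39; Q' = 297 − 6·27 = 135.
Buyers' price falls by P* − Pb = 33 − 27 = 6; sellers' price rises by Ps − P* = 39 − 33 = 6.
So consumers capture 6/12 = 0.5 of each unit of subsidy.

Consumer share = 0.5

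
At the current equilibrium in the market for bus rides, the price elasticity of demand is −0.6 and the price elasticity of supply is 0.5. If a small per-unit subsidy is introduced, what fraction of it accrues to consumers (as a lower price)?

For a small subsidy around the equilibrium, the benefit split depends on the relative slopes, which at a point are proportional to the elasticities.
Buyer share = εs/(εs + |εd|) = 0.5/(0.5 + 0.6) = 5/11; seller share = |εd|/(εs + |εd|) = 6/11.

Consumer share = 5/11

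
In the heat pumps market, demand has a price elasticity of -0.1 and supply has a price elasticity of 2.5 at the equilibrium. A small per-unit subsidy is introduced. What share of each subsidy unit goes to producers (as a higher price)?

For a small subsidy around the equilibrium, the benefit split depends on the relative slopes, which at a point are proportional to the elasticities.
Buyer share = εs/(εs + |εd|) = 2.5/(2.5 + 0.1) = 25/26; seller share = |εd|/(εs + |εd|) = 1/26.
So producers capture 1/26 of the subsidy.

Producer share = 1/26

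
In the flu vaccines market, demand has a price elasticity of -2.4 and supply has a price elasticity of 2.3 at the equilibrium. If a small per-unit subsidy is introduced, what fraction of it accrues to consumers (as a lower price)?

Consumer share = 23/47

For a small subsidy around the equilibrium, the benefit split depends on the relative slopes, which at a point are proportional to the elasticities.
Buyer share = εs/(εs + |εd|) = 2.3/(2.3 + 2.4) = 23/47; seller share = |εd|/(εs + |εd|) = 24/47.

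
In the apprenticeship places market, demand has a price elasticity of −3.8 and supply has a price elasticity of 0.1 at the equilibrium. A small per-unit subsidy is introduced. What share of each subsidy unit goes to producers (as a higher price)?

For a small subsidy around the equilibrium, the benefit split depends on the relative slopes, which at a point are proportional to the elasticities.
Buyer share = εs/(εs + |εd|) = 0.1/(0.1 + 3.8) = 1/39; seller share = |εd|/(εs + |εd|) = 38/39.
So producers capture 38/39 of the subsidy.

Producer share = 38/39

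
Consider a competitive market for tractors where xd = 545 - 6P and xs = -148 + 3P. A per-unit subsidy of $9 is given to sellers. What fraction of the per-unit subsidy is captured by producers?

Producer share = 2/3

Pre-subsidy: 545 - 6P = -148 + 3P gives P* = 77, x* = 83.
With the subsidy, sellers receive Ps = Pb + 9 for each unit, where Pb is the price buyers pay.
Supply in terms of Pb becomes xs = -148 + 3(Pb + 9) = -121 + 3Pb. Setting this equal to demand: 545 - 6Pb = -121 + 3Pb, so Pb = 74.
Sellers receive Ps = 74 + 9 = 83; x' = 545 − 6·74 = 101.
Buyers' price falls by P* − Pb = 77 − 74 = 3; sellers' price rises by Ps − P* = 83 − 77 = 6.
So producers capture 6/9 = 2/3 of each unit of subsidy.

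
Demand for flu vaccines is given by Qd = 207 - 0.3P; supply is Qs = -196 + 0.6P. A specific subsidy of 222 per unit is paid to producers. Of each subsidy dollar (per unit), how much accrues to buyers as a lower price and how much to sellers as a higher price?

Pre-subsidy: 207 - 0.3P = -196 + 0.6P gives P* = 4030/9, Q* = 218/3.
With the subsidy, sellers receive Ps = Pb + 222 for each unit, where Pb is the price buyers pay.
Supply in terms of Pb becomes Qs = -196 + 0.6(Pb + 222) = -62.8 + 0.6Pb. Setting this equal to demand: 207 - 0.3Pb = -62.8 + 0.6Pb, so Pb = 2698/9.
Sellers receive Ps = 2698/9 + 222 = 4696/9; Q' = 207 − 0.3·(2698/9) = 1756/15.
Buyers' price falls by P* − Pb = 4030/9 − 2698/9 = 148; sellers' price rises by Ps − P* = 4696/9 − 4030/9 = 74.

Buyers gain 148 per unit; sellers gain 74 per unit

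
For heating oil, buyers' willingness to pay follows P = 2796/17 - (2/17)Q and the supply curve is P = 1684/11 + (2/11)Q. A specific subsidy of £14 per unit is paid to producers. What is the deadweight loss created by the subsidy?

Pre-subsidy: 2796/17 - (2/17)Q = 1684/11 + (2/11)Q gives Q* = 38 and P* = 160.
With the subsidy, sellers receive Ps = Pb + 14 for each unit, where Pb is the price buyers pay.
On the curves, Pb = 2796/17 - (2/17)Q and Ps = 1684/11 + (2/11)Q; the wedge Ps − Pb = 14 gives 1684/11 + (2/11)Q − (2796/17 - (2/17)Q) = 14, so Q' = 84.75.
Then Pb = 2796/17 − (2/17)·84.75 = 154.5 and Ps = 1684/11 + (2/11)·84.75 = 168.5.
The subsidy expands output by 84.75 − 38 = 46.75 past the efficient level; on those units the gap between marginal cost and willingness to pay runs from 0 up to 14.
DWL = ½ × 14 × 46.75 = 327.25.

Deadweight loss = £327.25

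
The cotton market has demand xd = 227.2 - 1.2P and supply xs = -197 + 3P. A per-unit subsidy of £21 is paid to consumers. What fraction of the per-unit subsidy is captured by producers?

Producer share = 2/7

Pre-subsidy: 227.2 - 1.2P = -197 + 3P gives P* = 101, x* = 106.
With the rebate, buyers effectively pay Pb = Ps − 21, where Ps is the price sellers receive.
Demand in terms of Ps becomes xd = 227.2 − 1.2(Ps − 21) = 252.4 - 1.2Ps. Setting this equal to supply: 252.4 - 1.2Ps = -197 + 3Ps, so Ps = 107.
Buyers pay Pb = 107 − 21 = 86; x' = -197 + 3·107 = 124.
Buyers' price falls by P* − Pb = 101 − 86 = 15; sellers' price rises by Ps − P* = 107 − 101 = 6.
So producers capture 6/21 = 2/7 of each unit of subsidy.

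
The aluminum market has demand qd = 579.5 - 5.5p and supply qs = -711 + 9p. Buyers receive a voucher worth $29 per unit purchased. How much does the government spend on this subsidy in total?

Government cost = $5481

Pre-subsidy: 579.5 - 5.5p = -711 + 9p gives p* = 89, q* = 90.
With the rebate, buyers effectively pay pb = ps − 29, where ps is the price sellers receive.
Demand in terms of ps becomes qd = 579.5 − 5.5(ps − 29) = 739 - 5.5ps. Setting this equal to supply: 739 - 5.5ps = -711 + 9ps, so ps = 100.
Buyers pay pb = 100 − 29 = 71; q' = -711 + 9·100 = 189.
Government outlay = subsidy × quantity = 29 × 189 = 5481.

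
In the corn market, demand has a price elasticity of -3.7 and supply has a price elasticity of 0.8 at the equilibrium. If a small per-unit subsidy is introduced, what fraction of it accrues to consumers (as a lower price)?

For a small subsidy around the equilibrium, the benefit split depends on the relative slopes, which at a point are proportional to the elasticities.
Buyer share = εs/(εs + |εd|) = 0.8/(0.8 + 3.7) = 8/45; seller share = |εd|/(εs + |εd|) = 37/45.

Consumer share = 8/45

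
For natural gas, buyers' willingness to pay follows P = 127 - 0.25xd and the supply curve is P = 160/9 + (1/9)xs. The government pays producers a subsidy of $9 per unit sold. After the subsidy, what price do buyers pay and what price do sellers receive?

Pre-subsidy: 127 - 0.25x = 160/9 + (1/9)x gives x* = 3932/13 and P* = 668/13.
With the subsidy, sellers receive Ps = Pb + 9 for each unit, where Pb is the price buyers pay.
On the curves, Pb = 127 - 0.25x and Ps = 160/9 + (1/9)x; the wedge Ps − Pb = 9 gives 160/9 + (1/9)x − (127 - 0.25x) = 9, so x' = 4256/13.
Then Pb = 127 − 0.25·(4256/13) = 587/13 and Ps = 160/9 + (1/9)·(4256/13) = 704/13.

Buyers pay 587/13; sellers receive 704/13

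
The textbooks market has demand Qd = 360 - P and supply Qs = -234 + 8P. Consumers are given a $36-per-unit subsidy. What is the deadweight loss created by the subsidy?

Deadweight loss = $576

Pre-subsidy: 360 - P = -234 + 8P gives P* = 66, Q* = 294.
With the rebate, buyers effectively pay Pb = Ps − 36, where Ps is the price sellers receive.
Demand in terms of Ps becomes Qd = 360 − 1(Ps − 36) = 396 - Ps. Setting this equal to supply: 396 - Ps = -234 + 8Ps, so Ps = 70.
Buyers pay Pb = 70 − 36 = 34; Q' = -234 + 8·70 = 326.
The subsidy expands output by 326 − 294 = 32 past the efficient level; on those units the gap between marginal cost and willingness to pay runs from 0 up to 36.
DWL = ½ × 36 × 32 = 576.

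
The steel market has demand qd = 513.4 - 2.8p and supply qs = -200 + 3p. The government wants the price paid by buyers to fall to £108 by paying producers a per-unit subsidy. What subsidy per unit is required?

At a buyer price of 108, quantity demanded is 513.4 − 2.8·108 = 211.
Sellers supply 211 only when they receive ps with -200 + 3·ps = 211, i.e. ps = 137.
s = ps − pb = 137 − 108 = 29.

Required subsidy s = £29 per unit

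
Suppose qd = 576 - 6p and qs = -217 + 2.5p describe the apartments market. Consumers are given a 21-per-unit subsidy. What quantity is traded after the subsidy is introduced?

Pre-subsidy: 576 - 6p = -217 + 2.5p gives p* = 1586/17, q* = 276/17.
With the rebate, buyers effectively pay pb = ps − 21, where ps is the price sellers receive.
Demand in terms of ps becomes qd = 576 − 6(ps − 21) = 702 - 6ps. Setting this equal to supply: 702 - 6ps = -217 + 2.5ps, so ps = 1838/17.
Buyers pay pb = 1838/17 − 21 = 1481/17; q' = -217 + 2.5·(1838/17) = 906/17.

q' = 906/17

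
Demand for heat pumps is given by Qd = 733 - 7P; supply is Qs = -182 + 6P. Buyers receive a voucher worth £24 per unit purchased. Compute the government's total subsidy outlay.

Government cost = 99168/13

Pre-subsidy: 733 - 7P = -182 + 6P gives P* = 915/13, Q* = 3124/13.
With the rebate, buyers effectively pay Pb = Ps − 24, where Ps is the price sellers receive.
Demand in terms of Ps becomes Qd = 733 − 7(Ps − 24) = 901 - 7Ps. Setting this equal to supply: 901 - 7Ps = -182 + 6Ps, so Ps = 1083/13.
Buyers pay Pb = 1083/13 − 24 = 771/13; Q' = -182 + 6·(1083/13) = 4132/13.
Government outlay = subsidy × quantity = 24 × 4132/13 = 99168/13.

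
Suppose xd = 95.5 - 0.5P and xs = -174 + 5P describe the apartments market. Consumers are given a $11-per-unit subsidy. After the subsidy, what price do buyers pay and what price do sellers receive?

Buyers pay $39; sellers receive $50

Pre-subsidy: 95.5 - 0.5P = -174 + 5P gives P* = 49, x* = 71.
With the rebate, buyers effectively pay Pb = Ps − 11, where Ps is the price sellers receive.
Demand in terms of Ps becomes xd = 95.5 − 0.5(Ps − 11) = 101 - 0.5Ps. Setting this equal to supply: 101 - 0.5Ps = -174 + 5Ps, so Ps = 50.
Buyers pay Pb = 50 − 11 = 39; x' = -174 + 5·50 = 76.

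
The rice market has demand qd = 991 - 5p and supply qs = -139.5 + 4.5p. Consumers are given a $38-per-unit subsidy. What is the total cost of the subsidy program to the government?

Pre-subsidy: 991 - 5p = -139.5 + 4.5p gives p* = 119, q* = 396.
With the rebate, buyers effectively pay pb = ps − 38, where ps is the price sellers receive.
Demand in terms of ps becomes qd = 991 − 5(ps − 38) = 1181 - 5ps. Setting this equal to supply: 1181 - 5ps = -139.5 + 4.5ps, so ps = 139.
Buyers pay pb = 139 − 38 = 101; q' = -139.5 + 4.5·139 = 486.
Government outlay = subsidy × quantity = 38 × 486 = 18468.

Government cost = $18468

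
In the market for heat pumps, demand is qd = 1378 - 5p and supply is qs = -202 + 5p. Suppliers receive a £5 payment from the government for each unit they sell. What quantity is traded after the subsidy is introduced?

q' = 600.5

Pre-subsidy: 1378 - 5p = -202 + 5p gives p* = 158, q* = 588.
With the subsidy, sellers receive ps = pb + 5 for each unit, where pb is the price buyers pay.
Supply in terms of pb becomes qs = -202 + 5(pb + 5) = -177 + 5pb. Setting this equal to demand: 1378 - 5pb = -177 + 5pb, so pb = 155.5.
Sellers receive ps = 155.5 + 5 = 160.5; q' = 1378 − 5·155.5 = 600.5.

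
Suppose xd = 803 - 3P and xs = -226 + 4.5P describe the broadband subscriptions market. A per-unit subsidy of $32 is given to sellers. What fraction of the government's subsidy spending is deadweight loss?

Pre-subsidy: 803 - 3P = -226 + 4.5P gives P* = 137.2, x* = 391.4.
With the subsidy, sellers receive Ps = Pb + 32 for each unit, where Pb is the price buyers pay.
Supply in terms of Pb becomes xs = -226 + 4.5(Pb + 32) = -82 + 4.5Pb. Setting this equal to demand: 803 - 3Pb = -82 + 4.5Pb, so Pb = 118.
Sellers receive Ps = 118 + 32 = 150; x' = 803 − 3·118 = 449.
ΔCS = ½(391.4 + 449)(137.2 − 118) = 8067.84; ΔPS = ½(391.4 + 449)(150 − 137.2) = 5378.56.
Government spending = 32 × 449 = 14368.
DWL = ½ × 32 × (449 − 391.4) = 921.6; fraction = 921.6 / 14368 = 144/2245.

DWL / government spending = 144/2245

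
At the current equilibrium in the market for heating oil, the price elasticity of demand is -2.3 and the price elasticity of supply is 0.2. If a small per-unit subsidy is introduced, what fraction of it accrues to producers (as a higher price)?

Producer share = 0.92

For a small subsidy around the equilibrium, the benefit split depends on the relative slopes, which at a point are proportional to the elasticities.
Buyer share = εs/(εs + |εd|) = 0.2/(0.2 + 2.3) = 0.08; seller share = |εd|/(εs + |εd|) = 0.92.
So producers capture 0.92 of the subsidy.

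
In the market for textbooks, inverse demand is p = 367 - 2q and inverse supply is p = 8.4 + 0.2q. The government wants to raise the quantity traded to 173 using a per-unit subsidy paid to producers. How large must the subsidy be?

At q = 173, from the demand curve buyers pay pb = 367 − 2·173 = 21; from the supply curve sellers need ps = 8.4 + 0.2·173 = 43.
The subsidy must fill the gap: s = ps − pb = 43 − 21 = 22.

Required subsidy s = 22 per unit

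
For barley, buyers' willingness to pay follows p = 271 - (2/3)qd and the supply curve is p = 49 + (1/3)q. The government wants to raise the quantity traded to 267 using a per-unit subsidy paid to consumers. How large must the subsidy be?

Required subsidy s = 45 per unit

At q = 267, from the demand curve buyers pay pb = 271 − (2/3)·267 = 93; from the supply curve sellers need ps = 49 + (1/3)·267 = 138.
The subsidy must fill the gap: s = ps − pb = 138 − 93 = 45.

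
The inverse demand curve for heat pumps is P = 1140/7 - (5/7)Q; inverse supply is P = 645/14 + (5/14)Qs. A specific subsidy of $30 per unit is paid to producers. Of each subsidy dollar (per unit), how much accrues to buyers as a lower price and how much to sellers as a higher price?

Buyers gain $20 per unit; sellers gain $10 per unit

Pre-subsidy: 1140/7 - (5/7)Q = 645/14 + (5/14)Q gives Q* = 109 and P* = 85.
With the subsidy, sellers receive Ps = Pb + 30 for each unit, where Pb is the price buyers pay.
On the curves, Pb = 1140/7 - (5/7)Q and Ps = 645/14 + (5/14)Q; the wedge Ps − Pb = 30 gives 645/14 + (5/14)Q − (1140/7 - (5/7)Q) = 30, so Q' = 137.
Then Pb = 1140/7 − (5/7)·137 = 65 and Ps = 645/14 + (5/14)·137 = 95.
Buyers' price falls by P* − Pb = 85 − 65 = 20; sellers' price rises by Ps − P* = 95 − 85 = 10.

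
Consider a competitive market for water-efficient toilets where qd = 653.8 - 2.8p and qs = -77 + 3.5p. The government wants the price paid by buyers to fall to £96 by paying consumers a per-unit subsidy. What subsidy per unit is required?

At a buyer price of 96, quantity demanded is 653.8 − 2.8·96 = 385.
Sellers supply 385 only when they receive ps with -77 + 3.5·ps = 385, i.e. ps = 132.
s = ps − pb = 132 − 96 = 36.

Required subsidy s = £36 per unit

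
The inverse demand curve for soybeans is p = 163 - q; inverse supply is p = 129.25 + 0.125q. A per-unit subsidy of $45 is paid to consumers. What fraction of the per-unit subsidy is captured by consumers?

Consumer share = 8/9

Pre-subsidy: 163 - q = 129.25 + 0.125q gives q* = 30 and p* = 133.
With the rebate, buyers effectively pay pb = ps − 45, where ps is the price sellers receive.
On the curves, pb = 163 - q and ps = 129.25 + 0.125q; the wedge ps − pb = 45 gives 129.25 + 0.125q − (163 - q) = 45, so q' = 70.
Then pb = 163 − 1·70 = 93 and ps = 129.25 + 0.125·70 = 138.
Buyers' price falls by p* − pb = 133 − 93 = 40; sellers' price rises by ps − p* = 138 − 133 = 5.
So consumers capture 40/45 = 8/9 of each unit of subsidy.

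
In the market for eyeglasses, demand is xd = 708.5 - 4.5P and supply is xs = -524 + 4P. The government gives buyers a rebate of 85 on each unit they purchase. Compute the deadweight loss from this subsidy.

Pre-subsidy: 708.5 - 4.5P = -524 + 4P gives P* = 145, x* = 56.
With the rebate, buyers effectively pay Pb = Ps − 85, where Ps is the price sellers receive.
Demand in terms of Ps becomes xd = 708.5 − 4.5(Ps − 85) = 1091 - 4.5Ps. Setting this equal to supply: 1091 - 4.5Ps = -524 + 4Ps, so Ps = 190.
Buyers pay Pb = 190 − 85 = 105; x' = -524 + 4·190 = 236.
The subsidy expands output by 236 − 56 = 180 past the efficient level; on those units the gap between marginal cost and willingness to pay runs from 0 up to 85.
DWL = ½ × 85 × 180 = 7650.

Deadweight loss = 7650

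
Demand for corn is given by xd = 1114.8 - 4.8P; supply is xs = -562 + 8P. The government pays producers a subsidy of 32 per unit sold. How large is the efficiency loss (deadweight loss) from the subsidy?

Pre-subsidy: 1114.8 - 4.8P = -562 + 8P gives P* = 131, x* = 486.
With the subsidy, sellers receive Ps = Pb + 32 for each unit, where Pb is the price buyers pay.
Supply in terms of Pb becomes xs = -562 + 8(Pb + 32) = -306 + 8Pb. Setting this equal to demand: 1114.8 - 4.8Pb = -306 + 8Pb, so Pb = 111.
Sellers receive Ps = 111 + 32 = 143; x' = 1114.8 − 4.8·111 = 582.
The subsidy expands output by 582 − 486 = 96 past the efficient level; on those units the gap between marginal cost and willingness to pay runs from 0 up to 32.
DWL = ½ × 32 × 96 = 1536.

Deadweight loss = 1536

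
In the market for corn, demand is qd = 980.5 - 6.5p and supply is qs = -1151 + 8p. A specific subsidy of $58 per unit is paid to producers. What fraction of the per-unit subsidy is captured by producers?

Producer share = 13/29

Pre-subsidy: 980.5 - 6.5p = -1151 + 8p gives p* = 147, q* = 25.
With the subsidy, sellers receive ps = pb + 58 for each unit, where pb is the price buyers pay.
Supply in terms of pb becomes qs = -1151 + 8(pb + 58) = -687 + 8pb. Setting this equal to demand: 980.5 - 6.5pb = -687 + 8pb, so pb = 115.
Sellers receive ps = 115 + 58 = 173; q' = 980.5 − 6.5·115 = 233.
Buyers' price falls by p* − pb = 147 − 115 = 32; sellers' price rises by ps − p* = 173 − 147 = 26.
So producers capture 26/58 = 13/29 of each unit of subsidy.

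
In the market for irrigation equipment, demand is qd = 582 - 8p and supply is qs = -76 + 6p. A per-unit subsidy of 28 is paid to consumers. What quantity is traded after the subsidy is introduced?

Pre-subsidy: 582 - 8p = -76 + 6p gives p* = 47, q* = 206.
With the rebate, buyers effectively pay pb = ps − 28, where ps is the price sellers receive.
Demand in terms of ps becomes qd = 582 − 8(ps − 28) = 806 - 8ps. Setting this equal to supply: 806 - 8ps = -76 + 6ps, so ps = 63.
Buyers pay pb = 63 − 28 = 35; q' = -76 + 6·63 = 302.

q' = 302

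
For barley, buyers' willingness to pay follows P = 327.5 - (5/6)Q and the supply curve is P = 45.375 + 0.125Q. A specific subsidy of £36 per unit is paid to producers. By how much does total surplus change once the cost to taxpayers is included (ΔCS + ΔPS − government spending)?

Pre-subsidy: 327.5 - (5/6)Q = 45.375 + 0.125Q gives Q* = 6771/23 and P* = 1890/23.
With the subsidy, sellers receive Ps = Pb + 36 for each unit, where Pb is the price buyers pay.
On the curves, Pb = 327.5 - (5/6)Q and Ps = 45.375 + 0.125Q; the wedge Ps − Pb = 36 gives 45.375 + 0.125Q − (327.5 - (5/6)Q) = 36, so Q' = 7635/23.
Then Pb = 327.5 − (5/6)·(7635/23) = 1170/23 and Ps = 45.375 + 0.125·(7635/23) = 1998/23.
ΔCS = ½(6771/23 + 7635/23)(1890/23 − 1170/23) = 5186160/529; ΔPS = ½(6771/23 + 7635/23)(1998/23 − 1890/23) = 777924/529.
Government spending = 36 × 7635/23 = 274860/23.
Net change = 5186160/529 + 777924/529 − 274860/23 = -15552/23. The loss equals the DWL triangle ½·36·864/23.

Net change in total surplus = -15552/23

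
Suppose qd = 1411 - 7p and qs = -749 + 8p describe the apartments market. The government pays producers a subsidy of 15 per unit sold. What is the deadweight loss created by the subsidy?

Pre-subsidy: 1411 - 7p = -749 + 8p gives p* = 144, q* = 403.
With the subsidy, sellers receive ps = pb + 15 for each unit, where pb is the price buyers pay.
Supply in terms of pb becomes qs = -749 + 8(pb + 15) = -629 + 8pb. Setting this equal to demand: 1411 - 7pb = -629 + 8pb, so pb = 136.
Sellers receive ps = 136 + 15 = 151; q' = 1411 − 7·136 = 459.
The subsidy expands output by 459 − 403 = 56 past the efficient level; on those units the gap between marginal cost and willingness to pay runs from 0 up to 15.
DWL = ½ × 15 × 56 = 420.

Deadweight loss = 420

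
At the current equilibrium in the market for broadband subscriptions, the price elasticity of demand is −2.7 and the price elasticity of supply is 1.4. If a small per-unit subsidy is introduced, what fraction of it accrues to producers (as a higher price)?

For a small subsidy around the equilibrium, the benefit split depends on the relative slopes, which at a point are proportional to the elasticities.
Buyer share = εs/(εs + |εd|) = 1.4/(1.4 + 2.7) = 14/41; seller share = |εd|/(εs + |εd|) = 27/41.
So producers capture 27/41 of the subsidy.

Producer share = 27/41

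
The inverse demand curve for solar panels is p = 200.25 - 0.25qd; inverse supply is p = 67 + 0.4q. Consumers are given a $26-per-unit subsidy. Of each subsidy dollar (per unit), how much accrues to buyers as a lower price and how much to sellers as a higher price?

Buyers gain $10 per unit; sellers gain $16 per unit

Pre-subsidy: 200.25 - 0.25q = 67 + 0.4q gives q* = 205 and p* = 149.
With the rebate, buyers effectively pay pb = ps − 26, where ps is the price sellers receive.
On the curves, pb = 200.25 - 0.25q and ps = 67 + 0.4q; the wedge ps − pb = 26 gives 67 + 0.4q − (200.25 - 0.25q) = 26, so q' = 245.
Then pb = 200.25 − 0.25·245 = 139 and ps = 67 + 0.4·245 = 165.
Buyers' price falls by p* − pb = 149 − 139 = 10; sellers' price rises by ps − p* = 165 − 149 = 16.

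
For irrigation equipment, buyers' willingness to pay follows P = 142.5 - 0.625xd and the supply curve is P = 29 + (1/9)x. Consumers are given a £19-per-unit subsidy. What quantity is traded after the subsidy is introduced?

x' = 180

Pre-subsidy: 142.5 - 0.625x = 29 + (1/9)x gives x* = 8172/53 and P* = 2445/53.
With the rebate, buyers effectively pay Pb = Ps − 19, where Ps is the price sellers receive.
On the curves, Pb = 142.5 - 0.625x and Ps = 29 + (1/9)x; the wedge Ps − Pb = 19 gives 29 + (1/9)x − (142.5 - 0.625x) = 19, so x' = 180.
Then Pb = 142.5 − 0.625·180 = 30 and Ps = 29 + (1/9)·180 = 49.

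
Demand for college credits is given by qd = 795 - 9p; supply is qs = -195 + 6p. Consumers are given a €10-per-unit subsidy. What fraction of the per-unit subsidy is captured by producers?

Pre-subsidy: 795 - 9p = -195 + 6p gives p* = 66, q* = 201.
With the rebate, buyers effectively pay pb = ps − 10, where ps is the price sellers receive.
Demand in terms of ps becomes qd = 795 − 9(ps − 10) = 885 - 9ps. Setting this equal to supply: 885 - 9ps = -195 + 6ps, so ps = 72.
Buyers pay pb = 72 − 10 = 62; q' = -195 + 6·72 = 237.
Buyers' price falls by p* − pb = 66 − 62 = 4; sellers' price rises by ps − p* = 72 − 66 = 6.
So producers capture 6/10 = 0.6 of each unit of subsidy.

Producer share = 0.6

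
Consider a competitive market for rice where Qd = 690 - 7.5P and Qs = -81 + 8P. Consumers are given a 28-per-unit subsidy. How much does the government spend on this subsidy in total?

Government cost = 369180/31

Pre-subsidy: 690 - 7.5P = -81 + 8P gives P* = 1542/31, Q* = 9825/31.
With the rebate, buyers effectively pay Pb = Ps − 28, where Ps is the price sellers receive.
Demand in terms of Ps becomes Qd = 690 − 7.5(Ps − 28) = 900 - 7.5Ps. Setting this equal to supply: 900 - 7.5Ps = -81 + 8Ps, so Ps = 1962/31.
Buyers pay Pb = 1962/31 − 28 = 1094/31; Q' = -81 + 8·(1962/31) = 13185/31.
Government outlay = subsidy × quantity = 28 × 13185/31 = 369180/31.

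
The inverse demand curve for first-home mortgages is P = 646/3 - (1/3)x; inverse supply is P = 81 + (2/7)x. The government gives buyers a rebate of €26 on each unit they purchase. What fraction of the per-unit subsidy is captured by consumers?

Pre-subsidy: 646/3 - (1/3)x = 81 + (2/7)x gives x* = 217 and P* = 143.
With the rebate, buyers effectively pay Pb = Ps − 26, where Ps is the price sellers receive.
On the curves, Pb = 646/3 - (1/3)x and Ps = 81 + (2/7)x; the wedge Ps − Pb = 26 gives 81 + (2/7)x − (646/3 - (1/3)x) = 26, so x' = 259.
Then Pb = 646/3 − (1/3)·259 = 129 and Ps = 81 + (2/7)·259 = 155.
Buyers' price falls by P* − Pb = 143 − 129 = 14; sellers' price rises by Ps − P* = 155 − 143 = 12.
So consumers capture 14/26 = 7/13 of each unit of subsidy.

Consumer share = 7/13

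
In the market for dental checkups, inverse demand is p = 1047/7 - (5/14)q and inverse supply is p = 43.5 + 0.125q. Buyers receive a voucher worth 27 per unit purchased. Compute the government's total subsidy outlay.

Pre-subsidy: 1047/7 - (5/14)q = 43.5 + 0.125q gives q* = 220 and p* = 71.
With the rebate, buyers effectively pay pb = ps − 27, where ps is the price sellers receive.
On the curves, pb = 1047/7 - (5/14)q and ps = 43.5 + 0.125q; the wedge ps − pb = 27 gives 43.5 + 0.125q − (1047/7 - (5/14)q) = 27, so q' = 276.
Then pb = 1047/7 − (5/14)·276 = 51 and ps = 43.5 + 0.125·276 = 78.
Government outlay = subsidy × quantity = 27 × 276 = 7452.

Government cost = 7452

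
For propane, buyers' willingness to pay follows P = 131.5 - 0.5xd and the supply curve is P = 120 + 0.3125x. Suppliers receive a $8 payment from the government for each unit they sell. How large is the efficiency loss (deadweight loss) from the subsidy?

Pre-subsidy: 131.5 - 0.5x = 120 + 0.3125x gives x* = 184/13 and P* = 3235/26.
With the subsidy, sellers receive Ps = Pb + 8 for each unit, where Pb is the price buyers pay.
On the curves, Pb = 131.5 - 0.5x and Ps = 120 + 0.3125x; the wedge Ps − Pb = 8 gives 120 + 0.3125x − (131.5 - 0.5x) = 8, so x' = 24.
Then Pb = 131.5 − 0.5·24 = 119.5 and Ps = 120 + 0.3125·24 = 127.5.
The subsidy expands output by 24 − 184/13 = 128/13 past the efficient level; on those units the gap between marginal cost and willingness to pay runs from 0 up to 8.
DWL = ½ × 8 × 128/13 = 512/13.

Deadweight loss = 512/13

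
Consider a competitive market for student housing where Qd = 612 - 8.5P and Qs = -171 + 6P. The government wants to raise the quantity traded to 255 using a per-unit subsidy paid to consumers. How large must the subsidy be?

Required subsidy s = 29 per unit

At Q = 255, invert demand for the buyer price: Pb = (612 − 255)/8.5 = 42; invert supply for the seller price: Ps = (255 − (-171))/6 = 71.
The subsidy must fill the gap: s = Ps − Pb = 71 − 42 = 29.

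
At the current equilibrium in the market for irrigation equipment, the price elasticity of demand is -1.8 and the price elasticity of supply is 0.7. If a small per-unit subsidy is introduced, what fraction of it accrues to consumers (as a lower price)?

Consumer share = 0.28

For a small subsidy around the equilibrium, the benefit split depends on the relative slopes, which at a point are proportional to the elasticities.
Buyer share = εs/(εs + |εd|) = 0.7/(0.7 + 1.8) = 0.28; seller share = |εd|/(εs + |εd|) = 0.72.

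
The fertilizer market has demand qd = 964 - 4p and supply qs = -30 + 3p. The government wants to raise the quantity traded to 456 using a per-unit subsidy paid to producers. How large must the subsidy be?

Required subsidy s = 35 per unit

At q = 456, invert demand for the buyer price: pb = (964 − 456)/4 = 127; invert supply for the seller price: ps = (456 − (-30))/3 = 162.
The subsidy must fill the gap: s = ps − pb = 162 − 127 = 35.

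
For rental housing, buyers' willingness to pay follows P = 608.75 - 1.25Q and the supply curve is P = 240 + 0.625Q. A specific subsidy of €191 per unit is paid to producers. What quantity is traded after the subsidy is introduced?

Q' = 4478/15

Pre-subsidy: 608.75 - 1.25Q = 240 + 0.625Q gives Q* = 590/3 and P* = 4355/12.
With the subsidy, sellers receive Ps = Pb + 191 for each unit, where Pb is the price buyers pay.
On the curves, Pb = 608.75 - 1.25Q and Ps = 240 + 0.625Q; the wedge Ps − Pb = 191 gives 240 + 0.625Q − (608.75 - 1.25Q) = 191, so Q' = 4478/15.
Then Pb = 608.75 − 1.25·(4478/15) = 2827/12 and Ps = 240 + 0.625·(4478/15) = 5119/12.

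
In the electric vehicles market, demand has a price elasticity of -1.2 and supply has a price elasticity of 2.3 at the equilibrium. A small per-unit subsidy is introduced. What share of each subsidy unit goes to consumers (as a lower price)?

For a small subsidy around the equilibrium, the benefit split depends on the relative slopes, which at a point are proportional to the elasticities.
Buyer share = εs/(εs + |εd|) = 2.3/(2.3 + 1.2) = 23/35; seller share = |εd|/(εs + |εd|) = 12/35.

Consumer share = 23/35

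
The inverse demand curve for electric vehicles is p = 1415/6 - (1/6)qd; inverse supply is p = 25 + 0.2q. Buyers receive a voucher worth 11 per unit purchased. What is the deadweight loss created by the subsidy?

Pre-subsidy: 1415/6 - (1/6)q = 25 + 0.2q gives q* = 575 and p* = 140.
With the rebate, buyers effectively pay pb = ps − 11, where ps is the price sellers receive.
On the curves, pb = 1415/6 - (1/6)q and ps = 25 + 0.2q; the wedge ps − pb = 11 gives 25 + 0.2q − (1415/6 - (1/6)q) = 11, so q' = 605.
Then pb = 1415/6 − (1/6)·605 = 135 and ps = 25 + 0.2·605 = 146.
The subsidy expands output by 605 − 575 = 30 past the efficient level; on those units the gap between marginal cost and willingness to pay runs from 0 up to 11.
DWL = ½ × 11 × 30 = 165.

Deadweight loss = 165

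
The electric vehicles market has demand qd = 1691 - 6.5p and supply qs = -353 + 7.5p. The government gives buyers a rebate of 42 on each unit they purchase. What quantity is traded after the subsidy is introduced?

q' = 888.25

Pre-subsidy: 1691 - 6.5p = -353 + 7.5p gives p* = 146, q* = 742.
With the rebate, buyers effectively pay pb = ps − 42, where ps is the price sellers receive.
Demand in terms of ps becomes qd = 1691 − 6.5(ps − 42) = 1964 - 6.5ps. Setting this equal to supply: 1964 - 6.5ps = -353 + 7.5ps, so ps = 165.5.
Buyers pay pb = 165.5 − 42 = 123.5; q' = -353 + 7.5·165.5 = 888.25.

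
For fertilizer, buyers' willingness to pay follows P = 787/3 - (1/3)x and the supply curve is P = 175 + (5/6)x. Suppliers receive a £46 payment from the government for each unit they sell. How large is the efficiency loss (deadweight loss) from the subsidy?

Pre-subsidy: 787/3 - (1/3)x = 175 + (5/6)x gives x* = 524/7 and P* = 4985/21.
With the subsidy, sellers receive Ps = Pb + 46 for each unit, where Pb is the price buyers pay.
On the curves, Pb = 787/3 - (1/3)x and Ps = 175 + (5/6)x; the wedge Ps − Pb = 46 gives 175 + (5/6)x − (787/3 - (1/3)x) = 46, so x' = 800/7.
Then Pb = 787/3 − (1/3)·(800/7) = 4709/21 and Ps = 175 + (5/6)·(800/7) = 5675/21.
The subsidy expands output by 800/7 − 524/7 = 276/7 past the efficient level; on those units the gap between marginal cost and willingness to pay runs from 0 up to 46.
DWL = ½ × 46 × 276/7 = 6348/7.

Deadweight loss = 6348/7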